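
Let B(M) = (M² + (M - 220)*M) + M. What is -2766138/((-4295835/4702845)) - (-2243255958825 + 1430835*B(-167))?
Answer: 201533843209915678/95463 ≈ 2.1111e+12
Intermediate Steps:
B(M) = M + M² + M*(-220 + M) (B(M) = (M² + (-220 + M)*M) + M = (M² + M*(-220 + M)) + M = M + M² + M*(-220 + M))
-2766138/((-4295835/4702845)) - (-2243255958825 + 1430835*B(-167)) = -2766138/((-4295835/4702845)) - (-2243255958825 - 238949445*(-219 + 2*(-167))) = -2766138/((-4295835*1/4702845)) - (-2243255958825 - 238949445*(-219 - 334)) = -2766138/(-286389/313523) - 1430835/(1/(-167*(-553) - 1567795)) = -2766138*(-313523/286389) - 1430835/(1/(92351 - 1567795)) = 289082628058/95463 - 1430835/(1/(-1475444)) = 289082628058/95463 - 1430835/(-1/1475444) = 289082628058/95463 - 1430835*(-1475444) = 289082628058/95463 + 2111116915740 = 201533843209915678/95463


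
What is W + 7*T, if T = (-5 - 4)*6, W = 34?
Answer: -344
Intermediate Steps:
T = -54 (T = -9*6 = -54)
W + 7*T = 34 + 7*(-54) = 34 - 378 = -344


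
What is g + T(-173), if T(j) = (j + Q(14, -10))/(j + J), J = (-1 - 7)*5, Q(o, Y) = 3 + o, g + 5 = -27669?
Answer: -1964802/71 ≈ -27673.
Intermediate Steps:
g = -27674 (g = -5 - 27669 = -27674)
J = -40 (J = -8*5 = -40)
T(j) = (17 + j)/(-40 + j) (T(j) = (j + (3 + 14))/(j - 40) = (j + 17)/(-40 + j) = (17 + j)/(-40 + j))
g + T(-173) = -27674 + (17 - 173)/(-40 - 173) = -27674 - 156/(-213) = -27674 - 1/213*(-156) = -27674 + 52/71 = -1964802/71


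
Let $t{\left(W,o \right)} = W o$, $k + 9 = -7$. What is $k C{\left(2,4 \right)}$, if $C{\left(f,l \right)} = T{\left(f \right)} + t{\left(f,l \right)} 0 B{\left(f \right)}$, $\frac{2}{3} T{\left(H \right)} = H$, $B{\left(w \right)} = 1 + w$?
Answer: $-48$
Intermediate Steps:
$k = -16$ ($k = -9 - 7 = -16$)
$T{\left(H \right)} = \frac{3 H}{2}$
$C{\left(f,l \right)} = \frac{3 f}{2}$ ($C{\left(f,l \right)} = \frac{3 f}{2} + f l 0 \left(1 + f\right) = \frac{3 f}{2} + 0 \left(1 + f\right) = \frac{3 f}{2} + 0 = \frac{3 f}{2}$)
$k C{\left(2,4 \right)} = - 16 \cdot \frac{3}{2} \cdot 2 = \left(-16\right) 3 = -48$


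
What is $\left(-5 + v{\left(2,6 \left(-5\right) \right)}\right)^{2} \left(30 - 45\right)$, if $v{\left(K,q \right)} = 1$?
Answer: $-240$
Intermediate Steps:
$\left(-5 + v{\left(2,6 \left(-5\right) \right)}\right)^{2} \left(30 - 45\right) = \left(-5 + 1\right)^{2} \left(30 - 45\right) = \left(-4\right)^{2} \left(30 - 45\right) = 16 \left(-15\right) = -240$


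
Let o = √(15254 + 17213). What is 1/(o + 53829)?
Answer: 53829/2897528774 - √32467/2897528774 ≈ 1.8515e-5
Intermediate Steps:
o = √32467 ≈ 180.19
1/(o + 53829) = 1/(√32467 + 53829) = 1/(53829 + √32467)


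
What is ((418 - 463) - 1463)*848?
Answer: -1278784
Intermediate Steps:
((418 - 463) - 1463)*848 = (-45 - 1463)*848 = -1508*848 = -1278784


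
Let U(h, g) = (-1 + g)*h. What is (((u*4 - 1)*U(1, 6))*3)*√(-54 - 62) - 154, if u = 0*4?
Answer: -154 - 30*I*√29 ≈ -154.0 - 161.55*I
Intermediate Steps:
u = 0
U(h, g) = h*(-1 + g)
(((u*4 - 1)*U(1, 6))*3)*√(-54 - 62) - 154 = (((0*4 - 1)*(1*(-1 + 6)))*3)*√(-54 - 62) - 154 = (((0 - 1)*(1*5))*3)*√(-116) - 154 = (-1*5*3)*(2*I*√29) - 154 = (-5*3)*(2*I*√29) - 154 = -30*I*√29 - 154 = -154 - 30*I*√29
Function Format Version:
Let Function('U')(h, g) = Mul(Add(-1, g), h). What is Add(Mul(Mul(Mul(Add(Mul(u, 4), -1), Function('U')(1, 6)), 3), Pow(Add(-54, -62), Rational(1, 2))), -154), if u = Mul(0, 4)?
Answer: Add(-154, Mul(-30, I, Pow(29, Rational(1, 2)))) ≈ Add(-154.00, Mul(-161.55, I))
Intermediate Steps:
u = 0
Function('U')(h, g) = Mul(h, Add(-1, g))
Add(Mul(Mul(Mul(Add(Mul(u, 4), -1), Function('U')(1, 6)), 3), Pow(Add(-54, -62), Rational(1, 2))), -154) = Add(Mul(Mul(Mul(Add(Mul(0, 4), -1), Mul(1, Add(-1, 6))), 3), Pow(Add(-54, -62), Rational(1, 2))), -154) = Add(Mul(Mul(Mul(Add(0, -1), Mul(1, 5)), 3), Pow(-116, Rational(1, 2))), -154) = Add(Mul(Mul(Mul(-1, 5), 3), Mul(2, I, Pow(29, Rational(1, 2)))), -154) = Add(Mul(Mul(-5, 3), Mul(2, I, Pow(29, Rational(1, 2)))), -154) = Add(Mul(-15, Mul(2, I, Pow(29, Rational(1, 2)))), -154) = Add(Mul(-30, I, Pow(29, Rational(1, 2))), -154) = Add(-154, Mul(-30, I, Pow(29, Rational(1, 2))))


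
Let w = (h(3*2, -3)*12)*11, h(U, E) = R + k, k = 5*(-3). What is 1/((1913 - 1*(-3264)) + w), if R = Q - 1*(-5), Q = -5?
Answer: 1/3197 ≈ 0.00031279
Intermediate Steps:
k = -15
R = 0 (R = -5 - 1*(-5) = -5 + 5 = 0)
h(U, E) = -15 (h(U, E) = 0 - 15 = -15)
w = -1980 (w = -15*12*11 = -180*11 = -1980)
1/((1913 - 1*(-3264)) + w) = 1/((1913 - 1*(-3264)) - 1980) = 1/((1913 + 3264) - 1980) = 1/(5177 - 1980) = 1/3197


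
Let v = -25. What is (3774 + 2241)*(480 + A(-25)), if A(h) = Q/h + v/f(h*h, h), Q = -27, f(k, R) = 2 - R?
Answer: 129965704/45 ≈ 2.8881e+6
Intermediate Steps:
A(h) = -27/h - 25/(2 - h)
(3774 + 2241)*(480 + A(-25)) = (3774 + 2241)*(480 + 2*(27 - 1*(-25))/(-25*(-2 - 25))) = 6015*(480 + 2*(-1/25)*(27 + 25)/(-27)) = 6015*(480 + 2*(-1/25)*(-1/27)*52) = 6015*(480 + 104/675) = 6015*(324104/675) = 129965704/45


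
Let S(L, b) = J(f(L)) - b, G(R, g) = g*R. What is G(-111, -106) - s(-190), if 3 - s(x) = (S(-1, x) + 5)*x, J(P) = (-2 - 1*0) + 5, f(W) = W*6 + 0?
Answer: -25857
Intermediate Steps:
G(R, g) = R*g
f(W) = 6*W (f(W) = 6*W + 0 = 6*W)
J(P) = 3 (J(P) = (-2 + 0) + 5 = -2 + 5 = 3)
S(L, b) = 3 - b
s(x) = 3 - x*(8 - x) (s(x) = 3 - ((3 - x) + 5)*x = 3 - (8 - x)*x = 3 - x*(8 - x))
G(-111, -106) - s(-190) = -111*(-106) - (3 + (-190)² - 8*(-190)) = 11766 - (3 + 36100 + 1520) = 11766 - 1*37623 = 11766 - 37623 = -25857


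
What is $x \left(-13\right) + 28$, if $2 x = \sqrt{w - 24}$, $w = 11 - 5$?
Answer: $28 - \frac{39 i \sqrt{2}}{2} \approx 28.0 - 27.577 i$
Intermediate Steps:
$w = 6$ ($w = 11 - 5 = 6$)
$x = \frac{3 i \sqrt{2}}{2}$ ($x = \frac{\sqrt{6 - 24}}{2} = \frac{\sqrt{-18}}{2} = \frac{3 i \sqrt{2}}{2} \approx 2.1213 i$)
$x \left(-13\right) + 28 = \frac{3 i \sqrt{2}}{2} \left(-13\right) + 28 = - \frac{39 i \sqrt{2}}{2} + 28 = 28 - \frac{39 i \sqrt{2}}{2}$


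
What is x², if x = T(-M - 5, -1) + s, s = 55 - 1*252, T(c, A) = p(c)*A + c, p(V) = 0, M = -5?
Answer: 38809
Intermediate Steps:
T(c, A) = c (T(c, A) = 0*A + c = 0 + c = c)
s = -197 (s = 55 - 252 = -197)
x = -197 (x = (-1*(-5) - 5) - 197 = (5 - 5) - 197 = 0 - 197 = -197)
x² = (-197)² = 38809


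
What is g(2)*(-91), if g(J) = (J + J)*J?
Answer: -728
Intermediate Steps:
g(J) = 2*J**2 (g(J) = (2*J)*J = 2*J**2)
g(2)*(-91) = (2*2**2)*(-91) = (2*4)*(-91) = 8*(-91) = -728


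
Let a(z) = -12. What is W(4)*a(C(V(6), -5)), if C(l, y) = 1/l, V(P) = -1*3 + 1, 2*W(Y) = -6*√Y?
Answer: 72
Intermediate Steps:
W(Y) = -3*√Y (W(Y) = (-6*√Y)/2 = -3*√Y)
V(P) = -2 (V(P) = -3 + 1 = -2)
C(l, y) = 1/l
W(4)*a(C(V(6), -5)) = -3*√4*(-12) = -3*2*(-12) = -6*(-12) = 72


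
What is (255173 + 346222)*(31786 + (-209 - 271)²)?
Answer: 157677349470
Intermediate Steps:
(255173 + 346222)*(31786 + (-209 - 271)²) = 601395*(31786 + (-480)²) = 601395*(31786 + 230400) = 601395*262186 = 157677349470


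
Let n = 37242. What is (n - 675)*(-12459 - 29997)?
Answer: -1552488552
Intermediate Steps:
(n - 675)*(-12459 - 29997) = (37242 - 675)*(-12459 - 29997) = 36567*(-42456) = -1552488552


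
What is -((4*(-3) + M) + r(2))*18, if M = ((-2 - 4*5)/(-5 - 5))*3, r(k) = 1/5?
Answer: 468/5 ≈ 93.600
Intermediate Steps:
r(k) = ⅕
M = 33/5 (M = ((-2 - 20)/(-10))*3 = -22*(-⅒)*3 = (11/5)*3 = 33/5 ≈ 6.6000)
-((4*(-3) + M) + r(2))*18 = -((4*(-3) + 33/5) + ⅕)*18 = -((-12 + 33/5) + ⅕)*18 = -(-27/5 + ⅕)*18 = -(-26)*18/5 = -1*(-468/5) = 468/5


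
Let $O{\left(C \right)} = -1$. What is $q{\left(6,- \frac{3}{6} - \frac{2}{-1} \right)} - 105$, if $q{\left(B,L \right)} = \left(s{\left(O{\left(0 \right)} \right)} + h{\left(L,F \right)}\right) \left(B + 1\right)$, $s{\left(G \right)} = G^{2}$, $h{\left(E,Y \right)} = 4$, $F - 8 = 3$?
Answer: $-70$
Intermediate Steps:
$F = 11$ ($F = 8 + 3 = 11$)
$q{\left(B,L \right)} = 5 + 5 B$ ($q{\left(B,L \right)} = \left(\left(-1\right)^{2} + 4\right) \left(B + 1\right) = \left(1 + 4\right) \left(1 + B\right) = 5 \left(1 + B\right) = 5 + 5 B$)
$q{\left(6,- \frac{3}{6} - \frac{2}{-1} \right)} - 105 = \left(5 + 5 \cdot 6\right) - 105 = \left(5 + 30\right) - 105 = 35 - 105 = -70$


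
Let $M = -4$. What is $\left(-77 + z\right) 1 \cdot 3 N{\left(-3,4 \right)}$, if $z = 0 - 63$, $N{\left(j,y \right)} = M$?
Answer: $1680$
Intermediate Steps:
$N{\left(j,y \right)} = -4$
$z = -63$ ($z = 0 - 63 = -63$)
$\left(-77 + z\right) 1 \cdot 3 N{\left(-3,4 \right)} = \left(-77 - 63\right) 1 \cdot 3 \left(-4\right) = - 140 \cdot 3 \left(-4\right) = \left(-140\right) \left(-12\right) = 1680$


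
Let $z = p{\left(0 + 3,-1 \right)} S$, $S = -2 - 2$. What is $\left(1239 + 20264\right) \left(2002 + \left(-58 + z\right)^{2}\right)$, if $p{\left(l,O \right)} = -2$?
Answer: $96806506$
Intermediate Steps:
$S = -4$ ($S = -2 - 2 = -4$)
$z = 8$ ($z = \left(-2\right) \left(-4\right) = 8$)
$\left(1239 + 20264\right) \left(2002 + \left(-58 + z\right)^{2}\right) = \left(1239 + 20264\right) \left(2002 + \left(-58 + 8\right)^{2}\right) = 21503 \left(2002 + \left(-50\right)^{2}\right) = 21503 \left(2002 + 2500\right) = 21503 \cdot 4502 = 96806506$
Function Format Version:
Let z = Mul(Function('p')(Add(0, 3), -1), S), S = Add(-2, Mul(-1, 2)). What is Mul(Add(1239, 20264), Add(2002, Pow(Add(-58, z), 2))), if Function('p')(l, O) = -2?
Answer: 96806506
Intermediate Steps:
S = -4 (S = Add(-2, -2) = -4)
z = 8 (z = Mul(-2, -4) = 8)
Mul(Add(1239, 20264), Add(2002, Pow(Add(-58, z), 2))) = Mul(Add(1239, 20264), Add(2002, Pow(Add(-58, 8), 2))) = Mul(21503, Add(2002, Pow(-50, 2))) = Mul(21503, Add(2002, 2500)) = Mul(21503, 4502) = 96806506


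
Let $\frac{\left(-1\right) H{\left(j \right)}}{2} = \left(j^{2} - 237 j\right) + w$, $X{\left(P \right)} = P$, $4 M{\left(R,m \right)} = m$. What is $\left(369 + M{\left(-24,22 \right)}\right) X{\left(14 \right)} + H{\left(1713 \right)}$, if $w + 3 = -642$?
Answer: $-5050243$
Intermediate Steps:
$w = -645$ ($w = -3 - 642 = -645$)
$M{\left(R,m \right)} = \frac{m}{4}$
$H{\left(j \right)} = 1290 - 2 j^{2} + 474 j$ ($H{\left(j \right)} = - 2 \left(\left(j^{2} - 237 j\right) - 645\right) = - 2 \left(-645 + j^{2} - 237 j\right) = 1290 - 2 j^{2} + 474 j$)
$\left(369 + M{\left(-24,22 \right)}\right) X{\left(14 \right)} + H{\left(1713 \right)} = \left(369 + \frac{1}{4} \cdot 22\right) 14 + \left(1290 - 2 \cdot 1713^{2} + 474 \cdot 1713\right) = \left(369 + \frac{11}{2}\right) 14 + \left(1290 - 5868738 + 811962\right) = \frac{749}{2} \cdot 14 + \left(1290 - 5868738 + 811962\right) = 5243 - 5055486 = -5050243$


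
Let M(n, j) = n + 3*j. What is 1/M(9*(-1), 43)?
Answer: 1/120 ≈ 0.0083333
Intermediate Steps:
1/M(9*(-1), 43) = 1/(9*(-1) + 3*43) = 1/(-9 + 129) = 1/120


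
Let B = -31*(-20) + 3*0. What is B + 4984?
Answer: 5604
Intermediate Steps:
B = 620 (B = 620 + 0 = 620)
B + 4984 = 620 + 4984 = 5604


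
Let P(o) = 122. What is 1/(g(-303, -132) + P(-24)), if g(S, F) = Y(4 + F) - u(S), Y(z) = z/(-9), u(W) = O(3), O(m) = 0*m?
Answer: 9/1226 ≈ 0.0073409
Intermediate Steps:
O(m) = 0
u(W) = 0
Y(z) = -z/9 (Y(z) = z*(-1/9) = -z/9)
g(S, F) = -4/9 - F/9 (g(S, F) = -(4 + F)/9 - 1*0 = (-4/9 - F/9) + 0 = -4/9 - F/9)
1/(g(-303, -132) + P(-24)) = 1/((-4/9 - 1/9*(-132)) + 122) = 1/((-4/9 + 44/3) + 122) = 1/(128/9 + 122) = 1/(1226/9) = 9/1226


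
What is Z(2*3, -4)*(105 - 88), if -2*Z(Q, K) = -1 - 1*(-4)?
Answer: -51/2 ≈ -25.500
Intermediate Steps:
Z(Q, K) = -3/2 (Z(Q, K) = -(-1 - 1*(-4))/2 = -(-1 + 4)/2 = -½*3 = -3/2)
Z(2*3, -4)*(105 - 88) = -3*(105 - 88)/2 = -3/2*17 = -51/2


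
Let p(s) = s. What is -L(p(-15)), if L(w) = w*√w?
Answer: 15*I*√15 ≈ 58.095*I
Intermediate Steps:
L(w) = w^(3/2)
-L(p(-15)) = -(-15)^(3/2) = -(-15)*I*√15 = 15*I*√15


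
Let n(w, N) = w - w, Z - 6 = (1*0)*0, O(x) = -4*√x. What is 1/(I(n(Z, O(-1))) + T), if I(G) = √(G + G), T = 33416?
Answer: 1/33416 ≈ 2.9926e-5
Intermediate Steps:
Z = 6 (Z = 6 + (1*0)*0 = 6 + 0*0 = 6 + 0 = 6)
n(w, N) = 0
I(G) = √2*√G (I(G) = √(2*G) = √2*√G)
1/(I(n(Z, O(-1))) + T) = 1/(√2*√0 + 33416) = 1/(√2*0 + 33416) = 1/(0 + 33416) = 1/33416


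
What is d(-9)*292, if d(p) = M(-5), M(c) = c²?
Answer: 7300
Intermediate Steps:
d(p) = 25 (d(p) = (-5)² = 25)
d(-9)*292 = 25*292 = 7300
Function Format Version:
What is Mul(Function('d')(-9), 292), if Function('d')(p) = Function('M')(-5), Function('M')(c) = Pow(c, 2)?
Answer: 7300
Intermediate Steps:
Function('d')(p) = 25 (Function('d')(p) = Pow(-5, 2) = 25)
Mul(Function('d')(-9), 292) = Mul(25, 292) = 7300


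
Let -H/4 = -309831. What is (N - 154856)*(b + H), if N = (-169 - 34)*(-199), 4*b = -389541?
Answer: -522820669545/4 ≈ -1.3071e+11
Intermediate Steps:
b = -389541/4 (b = (¼)*(-389541) = -389541/4 ≈ -97385.)
H = 1239324 (H = -4*(-309831) = 1239324)
N = 40397 (N = -203*(-199) = 40397)
(N - 154856)*(b + H) = (40397 - 154856)*(-389541/4 + 1239324) = -114459*4567755/4 = -522820669545/4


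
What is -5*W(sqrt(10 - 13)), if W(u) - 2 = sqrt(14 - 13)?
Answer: -15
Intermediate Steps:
W(u) = 3 (W(u) = 2 + sqrt(14 - 13) = 2 + sqrt(1) = 2 + 1 = 3)
-5*W(sqrt(10 - 13)) = -5*3 = -15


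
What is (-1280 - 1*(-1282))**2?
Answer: 4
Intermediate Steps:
(-1280 - 1*(-1282))**2 = (-1280 + 1282)**2 = 2**2 = 4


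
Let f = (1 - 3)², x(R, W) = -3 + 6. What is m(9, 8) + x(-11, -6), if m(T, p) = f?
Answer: 7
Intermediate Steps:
x(R, W) = 3
f = 4 (f = (-2)² = 4)
m(T, p) = 4
m(9, 8) + x(-11, -6) = 4 + 3 = 7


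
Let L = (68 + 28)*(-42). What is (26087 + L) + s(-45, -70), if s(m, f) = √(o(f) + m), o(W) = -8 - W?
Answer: 22055 + √17 ≈ 22059.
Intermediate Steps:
s(m, f) = √(-8 + m - f) (s(m, f) = √((-8 - f) + m) = √(-8 + m - f))
L = -4032 (L = 96*(-42) = -4032)
(26087 + L) + s(-45, -70) = (26087 - 4032) + √(-8 - 45 - 1*(-70)) = 22055 + √(-8 - 45 + 70) = 22055 + √17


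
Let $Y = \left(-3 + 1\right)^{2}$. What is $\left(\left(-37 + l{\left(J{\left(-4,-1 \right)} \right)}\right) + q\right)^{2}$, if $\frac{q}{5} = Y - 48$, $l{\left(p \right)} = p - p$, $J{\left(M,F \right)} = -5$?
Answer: $66049$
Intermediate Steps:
$l{\left(p \right)} = 0$
$Y = 4$ ($Y = \left(-2\right)^{2} = 4$)
$q = -220$ ($q = 5 \left(4 - 48\right) = 5 \left(-44\right) = -220$)
$\left(\left(-37 + l{\left(J{\left(-4,-1 \right)} \right)}\right) + q\right)^{2} = \left(\left(-37 + 0\right) - 220\right)^{2} = \left(-37 - 220\right)^{2} = \left(-257\right)^{2} = 66049$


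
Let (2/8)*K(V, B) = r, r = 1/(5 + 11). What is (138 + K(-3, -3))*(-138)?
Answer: -38157/2 ≈ -19079.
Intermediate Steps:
r = 1/16 ≈ 0.062500
K(V, B) = 1/4 (K(V, B) = 4*(1/16) = 1/4)
(138 + K(-3, -3))*(-138) = (138 + 1/4)*(-138) = (553/4)*(-138) = -38157/2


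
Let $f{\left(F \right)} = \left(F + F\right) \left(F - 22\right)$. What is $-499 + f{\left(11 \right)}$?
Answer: $-741$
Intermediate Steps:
$f{\left(F \right)} = 2 F \left(-22 + F\right)$
$-499 + f{\left(11 \right)} = -499 + 2 \cdot 11 \left(-22 + 11\right) = -499 + 2 \cdot 11 \left(-11\right) = -499 - 242 = -741$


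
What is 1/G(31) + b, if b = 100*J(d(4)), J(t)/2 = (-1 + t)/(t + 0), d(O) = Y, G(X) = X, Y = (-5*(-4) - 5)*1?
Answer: 17363/93 ≈ 186.70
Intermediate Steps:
Y = 15 (Y = (20 - 5)*1 = 15*1 = 15)
d(O) = 15
J(t) = 2*(-1 + t)/t (J(t) = 2*((-1 + t)/(t + 0)) = 2*((-1 + t)/t) = 2*(-1 + t)/t)
b = 560/3 (b = 100*(2 - 2/15) = 100*(28/15) = 560/3 ≈ 186.67)
1/G(31) + b = 1/31 + 560/3 = 17363/93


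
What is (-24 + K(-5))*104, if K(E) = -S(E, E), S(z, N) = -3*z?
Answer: -4056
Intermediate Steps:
K(E) = 3*E (K(E) = -(-3)*E = 3*E)
(-24 + K(-5))*104 = (-24 + 3*(-5))*104 = (-24 - 15)*104 = -39*104 = -4056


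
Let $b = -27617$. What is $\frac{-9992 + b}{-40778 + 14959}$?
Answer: $\frac{37609}{25819} \approx 1.4566$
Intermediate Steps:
$\frac{-9992 + b}{-40778 + 14959} = \frac{-9992 - 27617}{-40778 + 14959} = - \frac{37609}{-25819} = \left(-37609\right) \left(- \frac{1}{25819}\right) = \frac{37609}{25819}$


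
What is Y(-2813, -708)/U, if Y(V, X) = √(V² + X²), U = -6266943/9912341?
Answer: -9912341*√8414233/6266943 ≈ -4588.0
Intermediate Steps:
U = -6266943/9912341 (U = -6266943*1/9912341 = -6266943/9912341 ≈ -0.63224)
Y(-2813, -708)/U = √((-2813)² + (-708)²)/(-6266943/9912341) = √(7912969 + 501264)*(-9912341/6266943) = √8414233*(-9912341/6266943) = -9912341*√8414233/6266943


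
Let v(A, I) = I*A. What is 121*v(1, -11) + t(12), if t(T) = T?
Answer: -1319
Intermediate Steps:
v(A, I) = A*I
121*v(1, -11) + t(12) = 121*(1*(-11)) + 12 = 121*(-11) + 12 = -1331 + 12 = -1319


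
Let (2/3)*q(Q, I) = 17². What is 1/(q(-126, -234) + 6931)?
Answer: 2/14729 ≈ 0.00013579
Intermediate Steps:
q(Q, I) = 867/2 (q(Q, I) = (3/2)*17² = (3/2)*289 = 867/2)
1/(q(-126, -234) + 6931) = 1/(867/2 + 6931) = 1/(14729/2) = 2/14729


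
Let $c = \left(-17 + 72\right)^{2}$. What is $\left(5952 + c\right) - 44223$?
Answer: $-35246$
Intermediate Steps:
$c = 3025$ ($c = 55^{2} = 3025$)
$\left(5952 + c\right) - 44223 = \left(5952 + 3025\right) - 44223 = 8977 - 44223 = -35246$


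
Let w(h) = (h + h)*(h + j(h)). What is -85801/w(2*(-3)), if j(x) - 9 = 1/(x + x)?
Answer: 85801/35 ≈ 2451.5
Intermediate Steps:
j(x) = 9 + 1/(2*x) (j(x) = 9 + 1/(x + x) = 9 + 1/(2*x))
w(h) = 2*h*(9 + h + 1/(2*h)) (w(h) = (h + h)*(h + (9 + 1/(2*h))) = (2*h)*(9 + h + 1/(2*h)) = 2*h*(9 + h + 1/(2*h)))
-85801/w(2*(-3)) = -85801/(1 + 2*(2*(-3))² + 18*(2*(-3))) = -85801/(1 + 2*(-6)² + 18*(-6)) = -85801/(1 + 2*36 - 108) = -85801/(1 + 72 - 108) = -85801/(-35) = -85801*(-1/35) = 85801/35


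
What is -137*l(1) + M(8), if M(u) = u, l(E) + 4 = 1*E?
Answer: 419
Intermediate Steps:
l(E) = -4 + E (l(E) = -4 + 1*E = -4 + E)
-137*l(1) + M(8) = -137*(-4 + 1) + 8 = -137*(-3) + 8 = 411 + 8 = 419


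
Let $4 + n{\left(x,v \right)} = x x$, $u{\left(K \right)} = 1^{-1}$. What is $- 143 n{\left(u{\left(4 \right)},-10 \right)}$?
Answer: $429$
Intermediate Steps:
$u{\left(K \right)} = 1$
$n{\left(x,v \right)} = -4 + x^{2}$ ($n{\left(x,v \right)} = -4 + x x = -4 + x^{2}$)
$- 143 n{\left(u{\left(4 \right)},-10 \right)} = - 143 \left(-4 + 1^{2}\right) = - 143 \left(-4 + 1\right) = \left(-143\right) \left(-3\right) = 429$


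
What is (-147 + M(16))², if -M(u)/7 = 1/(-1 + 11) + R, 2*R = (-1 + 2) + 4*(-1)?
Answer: 470596/25 ≈ 18824.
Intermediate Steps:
R = -3/2 (R = ((-1 + 2) + 4*(-1))/2 = (1 - 4)/2 = (½)*(-3) = -3/2 ≈ -1.5000)
M(u) = 49/5 (M(u) = -7*(1/(-1 + 11) - 3/2) = -7*(1/10 - 3/2) = -7*(⅒ - 3/2) = -7*(-7/5) = 49/5)
(-147 + M(16))² = (-147 + 49/5)² = (-686/5)² = 470596/25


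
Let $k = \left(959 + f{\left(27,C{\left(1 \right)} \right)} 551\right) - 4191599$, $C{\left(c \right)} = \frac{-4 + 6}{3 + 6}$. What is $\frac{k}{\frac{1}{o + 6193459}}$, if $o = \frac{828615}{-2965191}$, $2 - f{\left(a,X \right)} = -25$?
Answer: $- \frac{25562334157162660734}{988397} \approx -2.5862 \cdot 10^{13}$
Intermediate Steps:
$C{\left(c \right)} = \frac{2}{9}$
$f{\left(a,X \right)} = 27$ ($f{\left(a,X \right)} = 2 - -25 = 2 + 25 = 27$)
$o = - \frac{276205}{988397}$ ($o = 828615 \left(- \frac{1}{2965191}\right) = - \frac{276205}{988397} \approx -0.27945$)
$k = -4175763$ ($k = \left(959 + 27 \cdot 551\right) - 4191599 = \left(959 + 14877\right) - 4191599 = 15836 - 4191599 = -4175763$)
$\frac{k}{\frac{1}{o + 6193459}} = - \frac{4175763}{\frac{1}{- \frac{276205}{988397} + 6193459}} = - \frac{4175763}{\frac{1}{\frac{6121596019018}{988397}}} = - \frac{4175763}{\frac{988397}{6121596019018}} = \left(-4175763\right) \frac{6121596019018}{988397} = - \frac{25562334157162660734}{988397}$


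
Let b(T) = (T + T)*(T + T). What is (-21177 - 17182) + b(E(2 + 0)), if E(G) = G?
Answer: -38343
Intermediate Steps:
b(T) = 4*T**2 (b(T) = (2*T)*(2*T) = 4*T**2)
(-21177 - 17182) + b(E(2 + 0)) = (-21177 - 17182) + 4*(2 + 0)**2 = -38359 + 4*2**2 = -38359 + 4*4 = -38359 + 16 = -38343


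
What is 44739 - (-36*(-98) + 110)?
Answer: 41101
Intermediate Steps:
44739 - (-36*(-98) + 110) = 44739 - (3528 + 110) = 44739 - 1*3638 = 44739 - 3638 = 41101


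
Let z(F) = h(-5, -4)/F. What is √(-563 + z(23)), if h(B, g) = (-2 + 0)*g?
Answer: I*√297643/23 ≈ 23.72*I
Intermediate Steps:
h(B, g) = -2*g
z(F) = 8/F (z(F) = (-2*(-4))/F = 8/F)
√(-563 + z(23)) = √(-563 + 8/23) = √(-12941/23) = I*√297643/23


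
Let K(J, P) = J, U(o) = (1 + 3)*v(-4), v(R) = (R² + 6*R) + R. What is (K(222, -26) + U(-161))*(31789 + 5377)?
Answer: 6466884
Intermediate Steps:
v(R) = R² + 7*R
U(o) = -48 (U(o) = (1 + 3)*(-4*(7 - 4)) = 4*(-4*3) = 4*(-12) = -48)
(K(222, -26) + U(-161))*(31789 + 5377) = (222 - 48)*(31789 + 5377) = 174*37166 = 6466884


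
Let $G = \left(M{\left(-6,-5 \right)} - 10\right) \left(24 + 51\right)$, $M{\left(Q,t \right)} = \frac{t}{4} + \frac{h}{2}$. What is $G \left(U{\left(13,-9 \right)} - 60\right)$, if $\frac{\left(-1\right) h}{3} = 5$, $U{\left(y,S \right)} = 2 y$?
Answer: $\frac{95625}{2} \approx 47813.0$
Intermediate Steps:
$h = -15$ ($h = \left(-3\right) 5 = -15$)
$M{\left(Q,t \right)} = - \frac{15}{2} + \frac{t}{4}$ ($M{\left(Q,t \right)} = \frac{t}{4} - \frac{15}{2} = - \frac{15}{2} + \frac{t}{4}$)
$G = - \frac{5625}{4}$ ($G = \left(\left(- \frac{15}{2} + \frac{1}{4} \left(-5\right)\right) - 10\right) \left(24 + 51\right) = \left(\left(- \frac{15}{2} - \frac{5}{4}\right) - 10\right) 75 = \left(- \frac{35}{4} - 10\right) 75 = \left(- \frac{75}{4}\right) 75 = - \frac{5625}{4} \approx -1406.3$)
$G \left(U{\left(13,-9 \right)} - 60\right) = - \frac{5625 \left(2 \cdot 13 - 60\right)}{4} = - \frac{5625 \left(26 - 60\right)}{4} = \left(- \frac{5625}{4}\right) \left(-34\right) = \frac{95625}{2}$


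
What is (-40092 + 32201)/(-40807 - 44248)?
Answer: 7891/85055 ≈ 0.092775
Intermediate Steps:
(-40092 + 32201)/(-40807 - 44248) = -7891/(-85055) = -7891*(-1/85055) = 7891/85055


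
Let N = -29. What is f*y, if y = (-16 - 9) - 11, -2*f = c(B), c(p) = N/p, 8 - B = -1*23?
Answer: -522/31 ≈ -16.839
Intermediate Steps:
B = 31 (B = 8 - (-1)*23 = 8 - 1*(-23) = 8 + 23 = 31)
c(p) = -29/p
f = 29/62 (f = -(-29)/(2*31) = -½*(-29/31) = 29/62 ≈ 0.46774)
y = -36 (y = -25 - 11 = -36)
f*y = (29/62)*(-36) = -522/31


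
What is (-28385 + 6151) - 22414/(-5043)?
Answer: -112103648/5043 ≈ -22230.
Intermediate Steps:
(-28385 + 6151) - 22414/(-5043) = -22234 - 22414*(-1/5043) = -22234 + 22414/5043 = -112103648/5043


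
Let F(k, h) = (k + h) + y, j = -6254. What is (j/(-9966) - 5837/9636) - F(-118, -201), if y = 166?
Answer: 222652205/1455036 ≈ 153.02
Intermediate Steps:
F(k, h) = 166 + h + k (F(k, h) = (k + h) + 166 = (h + k) + 166 = 166 + h + k)
(j/(-9966) - 5837/9636) - F(-118, -201) = (-6254/(-9966) - 5837/9636) - (166 - 201 - 118) = (-6254*(-1/9966) - 5837*1/9636) - 1*(-153) = (3127/4983 - 5837/9636) + 153 = 31697/1455036 + 153 = 222652205/1455036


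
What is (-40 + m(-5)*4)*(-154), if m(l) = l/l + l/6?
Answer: 18172/3 ≈ 6057.3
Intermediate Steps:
m(l) = 1 + l/6 (m(l) = 1 + l*(⅙) = 1 + l/6)
(-40 + m(-5)*4)*(-154) = (-40 + (1 + (⅙)*(-5))*4)*(-154) = (-40 + (1 - ⅚)*4)*(-154) = (-40 + (⅙)*4)*(-154) = (-40 + ⅔)*(-154) = -118/3*(-154) = 18172/3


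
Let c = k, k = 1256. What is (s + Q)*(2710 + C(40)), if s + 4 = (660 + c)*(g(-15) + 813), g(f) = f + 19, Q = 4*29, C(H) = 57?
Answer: 4331694228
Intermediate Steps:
Q = 116
c = 1256
g(f) = 19 + f
s = 1565368 (s = -4 + (660 + 1256)*((19 - 15) + 813) = -4 + 1916*(4 + 813) = -4 + 1916*817 = -4 + 1565372 = 1565368)
(s + Q)*(2710 + C(40)) = (1565368 + 116)*(2710 + 57) = 1565484*2767 = 4331694228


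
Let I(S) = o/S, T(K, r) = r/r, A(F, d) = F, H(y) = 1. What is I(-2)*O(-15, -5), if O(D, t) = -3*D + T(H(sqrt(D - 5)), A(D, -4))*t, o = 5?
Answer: -100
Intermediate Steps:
T(K, r) = 1
I(S) = 5/S
O(D, t) = t - 3*D (O(D, t) = -3*D + 1*t = -3*D + t = t - 3*D)
I(-2)*O(-15, -5) = (5/(-2))*(-5 - 3*(-15)) = (5*(-1/2))*(-5 + 45) = -5/2*40 = -100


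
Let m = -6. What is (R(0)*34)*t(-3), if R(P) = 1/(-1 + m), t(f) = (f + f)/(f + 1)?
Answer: -102/7 ≈ -14.571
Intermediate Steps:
t(f) = 2*f/(1 + f) (t(f) = (2*f)/(1 + f) = 2*f/(1 + f))
R(P) = -1/7 (R(P) = 1/(-1 - 6) = 1/(-7) = -1/7)
(R(0)*34)*t(-3) = (-1/7*34)*(2*(-3)/(1 - 3)) = -68*(-3)/(7*(-2)) = -68*(-3)*(-1)/(7*2) = -34/7*3 = -102/7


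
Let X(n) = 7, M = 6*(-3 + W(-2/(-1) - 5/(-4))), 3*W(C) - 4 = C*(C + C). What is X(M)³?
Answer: 343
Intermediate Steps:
W(C) = 4/3 + 2*C²/3 (W(C) = 4/3 + (C*(C + C))/3 = 4/3 + (C*(2*C))/3 = 4/3 + (2*C²)/3 = 4/3 + 2*C²/3)
M = 129/4 (M = 6*(-3 + (4/3 + 2*(-2/(-1) - 5/(-4))²/3)) = 6*(-3 + (4/3 + 2*(-2*(-1) - 5*(-¼))²/3)) = 6*(-3 + (4/3 + 2*(2 + 5/4)²/3)) = 6*(-3 + (4/3 + 2*(13/4)²/3)) = 6*(-3 + (4/3 + (⅔)*(169/16))) = 6*(-3 + (4/3 + 169/24)) = 6*(-3 + 67/8) = 6*(43/8) = 129/4 ≈ 32.250)
X(M)³ = 7³ = 343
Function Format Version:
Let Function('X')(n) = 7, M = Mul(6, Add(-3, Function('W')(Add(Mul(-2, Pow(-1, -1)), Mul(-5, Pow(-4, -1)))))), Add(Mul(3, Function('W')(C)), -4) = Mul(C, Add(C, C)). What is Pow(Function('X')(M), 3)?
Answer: 343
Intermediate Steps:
Function('W')(C) = Add(Rational(4, 3), Mul(Rational(2, 3), Pow(C, 2))) (Function('W')(C) = Add(Rational(4, 3), Mul(Rational(1, 3), Mul(C, Add(C, C)))) = Add(Rational(4, 3), Mul(Rational(1, 3), Mul(C, Mul(2, C)))) = Add(Rational(4, 3), Mul(Rational(1, 3), Mul(2, Pow(C, 2)))) = Add(Rational(4, 3), Mul(Rational(2, 3), Pow(C, 2))))
M = Rational(129, 4) (M = Mul(6, Add(-3, Add(Rational(4, 3), Mul(Rational(2, 3), Pow(Add(Mul(-2, Pow(-1, -1)), Mul(-5, Pow(-4, -1))), 2))))) = Mul(6, Add(-3, Add(Rational(4, 3), Mul(Rational(2, 3), Pow(Add(Mul(-2, -1), Mul(-5, Rational(-1, 4))), 2))))) = Mul(6, Add(-3, Add(Rational(4, 3), Mul(Rational(2, 3), Pow(Add(2, Rational(5, 4)), 2))))) = Mul(6, Add(-3, Add(Rational(4, 3), Mul(Rational(2, 3), Pow(Rational(13, 4), 2))))) = Mul(6, Add(-3, Add(Rational(4, 3), Mul(Rational(2, 3), Rational(169, 16))))) = Mul(6, Add(-3, Add(Rational(4, 3), Rational(169, 24)))) = Mul(6, Add(-3, Rational(67, 8))) = Mul(6, Rational(43, 8)) = Rational(129, 4) ≈ 32.250)
Pow(Function('X')(M), 3) = Pow(7, 3) = 343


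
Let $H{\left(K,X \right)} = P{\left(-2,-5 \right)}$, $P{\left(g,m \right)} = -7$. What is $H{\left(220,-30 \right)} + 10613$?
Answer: $10606$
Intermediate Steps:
$H{\left(K,X \right)} = -7$
$H{\left(220,-30 \right)} + 10613 = -7 + 10613 = 10606$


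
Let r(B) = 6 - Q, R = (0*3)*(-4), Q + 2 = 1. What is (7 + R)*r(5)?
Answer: 49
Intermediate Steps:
Q = -1 (Q = -2 + 1 = -1)
R = 0 (R = 0*(-4) = 0)
r(B) = 7 (r(B) = 6 - 1*(-1) = 6 + 1 = 7)
(7 + R)*r(5) = (7 + 0)*7 = 7*7 = 49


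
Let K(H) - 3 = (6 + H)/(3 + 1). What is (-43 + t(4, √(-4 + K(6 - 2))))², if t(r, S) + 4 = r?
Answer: 1849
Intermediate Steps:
K(H) = 9/2 + H/4 (K(H) = 3 + (6 + H)/(3 + 1) = 3 + (6 + H)/4 = 3 + (6 + H)*(¼) = 3 + (3/2 + H/4) = 9/2 + H/4)
t(r, S) = -4 + r
(-43 + t(4, √(-4 + K(6 - 2))))² = (-43 + (-4 + 4))² = (-43 + 0)² = (-43)² = 1849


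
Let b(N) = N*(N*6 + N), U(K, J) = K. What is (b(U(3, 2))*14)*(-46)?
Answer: -40572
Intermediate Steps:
b(N) = 7*N² (b(N) = N*(6*N + N) = N*(7*N) = 7*N²)
(b(U(3, 2))*14)*(-46) = ((7*3²)*14)*(-46) = ((7*9)*14)*(-46) = (63*14)*(-46) = 882*(-46) = -40572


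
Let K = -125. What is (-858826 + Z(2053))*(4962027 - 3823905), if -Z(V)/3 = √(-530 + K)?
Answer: -977448764772 - 3414366*I*√655 ≈ -9.7745e+11 - 8.7384e+7*I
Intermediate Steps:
Z(V) = -3*I*√655 (Z(V) = -3*√(-530 - 125) = -3*I*√655)
(-858826 + Z(2053))*(4962027 - 3823905) = (-858826 - 3*I*√655)*(4962027 - 3823905) = (-858826 - 3*I*√655)*1138122 = -977448764772 - 3414366*I*√655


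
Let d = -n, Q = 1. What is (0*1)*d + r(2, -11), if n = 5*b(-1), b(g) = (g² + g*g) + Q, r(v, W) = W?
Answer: -11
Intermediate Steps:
b(g) = 1 + 2*g² (b(g) = (g² + g*g) + 1 = (g² + g²) + 1 = 2*g² + 1 = 1 + 2*g²)
n = 15 (n = 5*(1 + 2*(-1)²) = 5*(1 + 2*1) = 5*(1 + 2) = 5*3 = 15)
d = -15 (d = -1*15 = -15)
(0*1)*d + r(2, -11) = (0*1)*(-15) - 11 = 0*(-15) - 11 = 0 - 11 = -11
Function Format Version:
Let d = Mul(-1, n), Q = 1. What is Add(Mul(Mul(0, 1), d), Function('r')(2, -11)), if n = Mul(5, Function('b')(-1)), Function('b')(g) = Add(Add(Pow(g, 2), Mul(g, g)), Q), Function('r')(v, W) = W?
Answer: -11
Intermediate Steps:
Function('b')(g) = Add(1, Mul(2, Pow(g, 2))) (Function('b')(g) = Add(Add(Pow(g, 2), Mul(g, g)), 1) = Add(Add(Pow(g, 2), Pow(g, 2)), 1) = Add(Mul(2, Pow(g, 2)), 1) = Add(1, Mul(2, Pow(g, 2))))
n = 15 (n = Mul(5, Add(1, Mul(2, Pow(-1, 2)))) = Mul(5, Add(1, Mul(2, 1))) = Mul(5, Add(1, 2)) = Mul(5, 3) = 15)
d = -15 (d = Mul(-1, 15) = -15)
Add(Mul(Mul(0, 1), d), Function('r')(2, -11)) = Add(Mul(Mul(0, 1), -15), -11) = Add(Mul(0, -15), -11) = Add(0, -11) = -11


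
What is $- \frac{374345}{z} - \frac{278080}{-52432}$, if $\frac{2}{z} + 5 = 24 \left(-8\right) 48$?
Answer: $\frac{11311664132625}{6554} \approx 1.7259 \cdot 10^{9}$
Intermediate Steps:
$z = - \frac{2}{9221}$ ($z = \frac{2}{-5 + 24 \left(-8\right) 48} = \frac{2}{-5 - 9216} = \frac{2}{-9221} = 2 \left(- \frac{1}{9221}\right) = - \frac{2}{9221} \approx -0.0002169$)
$- \frac{374345}{z} - \frac{278080}{-52432} = - \frac{374345}{- \frac{2}{9221}} - \frac{278080}{-52432} = \left(-374345\right) \left(- \frac{9221}{2}\right) - - \frac{17380}{3277} = \frac{3451835245}{2} + \frac{17380}{3277} = \frac{11311664132625}{6554}$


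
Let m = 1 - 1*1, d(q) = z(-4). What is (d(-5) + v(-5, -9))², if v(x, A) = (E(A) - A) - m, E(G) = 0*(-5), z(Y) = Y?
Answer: 25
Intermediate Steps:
E(G) = 0
d(q) = -4
m = 0 (m = 1 - 1 = 0)
v(x, A) = -A (v(x, A) = (0 - A) - 1*0 = -A + 0 = -A)
(d(-5) + v(-5, -9))² = (-4 - 1*(-9))² = (-4 + 9)² = 5² = 25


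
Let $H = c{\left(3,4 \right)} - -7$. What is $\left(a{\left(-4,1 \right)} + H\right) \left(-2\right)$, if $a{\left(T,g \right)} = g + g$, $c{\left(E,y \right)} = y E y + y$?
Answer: $-122$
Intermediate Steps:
$c{\left(E,y \right)} = y + E y^{2}$ ($c{\left(E,y \right)} = E y y + y = E y^{2} + y = y + E y^{2}$)
$a{\left(T,g \right)} = 2 g$
$H = 59$ ($H = 4 \left(1 + 3 \cdot 4\right) - -7 = 4 \left(1 + 12\right) + 7 = 4 \cdot 13 + 7 = 52 + 7 = 59$)
$\left(a{\left(-4,1 \right)} + H\right) \left(-2\right) = \left(2 \cdot 1 + 59\right) \left(-2\right) = \left(2 + 59\right) \left(-2\right) = 61 \left(-2\right) = -122$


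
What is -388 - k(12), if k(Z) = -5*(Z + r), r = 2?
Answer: -318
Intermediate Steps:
k(Z) = -10 - 5*Z (k(Z) = -5*(Z + 2) = -5*(2 + Z) = -10 - 5*Z)
-388 - k(12) = -388 - (-10 - 5*12) = -388 - (-10 - 60) = -388 - 1*(-70) = -388 + 70 = -318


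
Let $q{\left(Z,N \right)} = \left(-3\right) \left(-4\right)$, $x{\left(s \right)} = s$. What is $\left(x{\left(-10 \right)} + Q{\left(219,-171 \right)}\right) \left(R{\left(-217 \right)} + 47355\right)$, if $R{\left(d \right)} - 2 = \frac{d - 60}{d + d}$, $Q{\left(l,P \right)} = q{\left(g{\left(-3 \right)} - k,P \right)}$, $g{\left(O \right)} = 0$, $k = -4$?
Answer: $\frac{20553215}{217} \approx 94715.0$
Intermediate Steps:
$q{\left(Z,N \right)} = 12$
$Q{\left(l,P \right)} = 12$
$R{\left(d \right)} = 2 + \frac{-60 + d}{2 d}$ ($R{\left(d \right)} = 2 + \frac{d - 60}{d + d} = 2 + \frac{-60 + d}{2 d}$)
$\left(x{\left(-10 \right)} + Q{\left(219,-171 \right)}\right) \left(R{\left(-217 \right)} + 47355\right) = \left(-10 + 12\right) \left(\left(\frac{5}{2} - \frac{30}{-217}\right) + 47355\right) = 2 \left(\left(\frac{5}{2} - - \frac{30}{217}\right) + 47355\right) = 2 \left(\left(\frac{5}{2} + \frac{30}{217}\right) + 47355\right) = 2 \left(\frac{1145}{434} + 47355\right) = 2 \cdot \frac{20553215}{434} = \frac{20553215}{217}$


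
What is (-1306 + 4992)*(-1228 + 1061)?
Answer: -615562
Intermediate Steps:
(-1306 + 4992)*(-1228 + 1061) = 3686*(-167) = -615562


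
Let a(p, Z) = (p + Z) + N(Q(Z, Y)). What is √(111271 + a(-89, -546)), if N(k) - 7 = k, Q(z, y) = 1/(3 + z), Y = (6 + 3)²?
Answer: 2*√8155744341/543 ≈ 332.63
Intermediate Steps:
Y = 81 (Y = 9² = 81)
N(k) = 7 + k
a(p, Z) = 7 + Z + p + 1/(3 + Z) (a(p, Z) = (p + Z) + (7 + 1/(3 + Z)) = (Z + p) + (7 + 1/(3 + Z)) = 7 + Z + p + 1/(3 + Z))
√(111271 + a(-89, -546)) = √(111271 + (1 + (3 - 546)*(7 - 546 - 89))/(3 - 546)) = √(111271 + (1 - 543*(-628))/(-543)) = √(111271 - (1 + 341004)/543) = √(111271 - 1/543*341005) = √(111271 - 341005/543) = √(60079148/543) = 2*√8155744341/543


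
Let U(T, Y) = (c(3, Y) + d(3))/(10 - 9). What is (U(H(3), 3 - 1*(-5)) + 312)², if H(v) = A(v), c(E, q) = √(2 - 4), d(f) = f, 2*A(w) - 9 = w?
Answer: (315 + I*√2)² ≈ 99223.0 + 891.0*I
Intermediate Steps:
A(w) = 9/2 + w/2
c(E, q) = I*√2 (c(E, q) = √(-2) = I*√2)
H(v) = 9/2 + v/2
U(T, Y) = 3 + I*√2 (U(T, Y) = (I*√2 + 3)/(10 - 9) = (3 + I*√2)/1 = (3 + I*√2)*1 = 3 + I*√2)
(U(H(3), 3 - 1*(-5)) + 312)² = ((3 + I*√2) + 312)² = (315 + I*√2)²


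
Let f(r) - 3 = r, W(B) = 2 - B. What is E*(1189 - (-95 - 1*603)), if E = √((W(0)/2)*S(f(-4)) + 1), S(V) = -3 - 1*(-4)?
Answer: 1887*√2 ≈ 2668.6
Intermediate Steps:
f(r) = 3 + r
S(V) = 1 (S(V) = -3 + 4 = 1)
E = √2 (E = √(((2 - 1*0)/2)*1 + 1) = √(((2 + 0)/2)*1 + 1) = √(((½)*2)*1 + 1) = √(1*1 + 1) = √(1 + 1) = √2 ≈ 1.4142)
E*(1189 - (-95 - 1*603)) = √2*(1189 - (-95 - 1*603)) = √2*(1189 - (-95 - 603)) = √2*(1189 - 1*(-698)) = √2*(1189 + 698) = √2*1887 = 1887*√2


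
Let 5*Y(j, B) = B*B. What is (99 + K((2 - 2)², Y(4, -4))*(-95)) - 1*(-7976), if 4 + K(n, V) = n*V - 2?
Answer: 8645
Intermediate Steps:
Y(j, B) = B²/5 (Y(j, B) = (B*B)/5 = B²/5)
K(n, V) = -6 + V*n (K(n, V) = -4 + (n*V - 2) = -4 + (V*n - 2) = -4 + (-2 + V*n) = -6 + V*n)
(99 + K((2 - 2)², Y(4, -4))*(-95)) - 1*(-7976) = (99 + (-6 + ((⅕)*(-4)²)*(2 - 2)²)*(-95)) - 1*(-7976) = (99 + (-6 + ((⅕)*16)*0²)*(-95)) + 7976 = (99 + (-6 + (16/5)*0)*(-95)) + 7976 = (99 + (-6 + 0)*(-95)) + 7976 = (99 - 6*(-95)) + 7976 = (99 + 570) + 7976 = 669 + 7976 = 8645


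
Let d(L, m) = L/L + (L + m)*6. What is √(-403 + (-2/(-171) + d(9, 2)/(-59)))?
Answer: I*√4570547926/3363 ≈ 20.103*I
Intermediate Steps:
d(L, m) = 1 + 6*L + 6*m (d(L, m) = 1 + (6*L + 6*m) = 1 + 6*L + 6*m)
√(-403 + (-2/(-171) + d(9, 2)/(-59))) = √(-403 + (-2/(-171) + (1 + 6*9 + 6*2)/(-59))) = √(-403 + (-2*(-1/171) + (1 + 54 + 12)*(-1/59))) = √(-403 + (2/171 + 67*(-1/59))) = √(-403 + (2/171 - 67/59)) = √(-403 - 11339/10089) = √(-4077206/10089) = I*√4570547926/3363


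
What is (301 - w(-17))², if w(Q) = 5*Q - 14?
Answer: 160000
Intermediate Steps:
w(Q) = -14 + 5*Q
(301 - w(-17))² = (301 - (-14 + 5*(-17)))² = (301 - (-14 - 85))² = (301 - 1*(-99))² = (301 + 99)² = 400² = 160000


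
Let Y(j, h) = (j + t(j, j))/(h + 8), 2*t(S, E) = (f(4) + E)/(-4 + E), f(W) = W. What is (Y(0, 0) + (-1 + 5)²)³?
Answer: 16581375/4096 ≈ 4048.2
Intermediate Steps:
t(S, E) = (4 + E)/(2*(-4 + E)) (t(S, E) = ((4 + E)/(-4 + E))/2 = (4 + E)/(2*(-4 + E)))
Y(j, h) = (j + (4 + j)/(2*(-4 + j)))/(8 + h) (Y(j, h) = (j + (4 + j)/(2*(-4 + j)))/(h + 8) = (j + (4 + j)/(2*(-4 + j)))/(8 + h))
(Y(0, 0) + (-1 + 5)²)³ = ((2 + (½)*0 + 0*(-4 + 0))/((-4 + 0)*(8 + 0)) + (-1 + 5)²)³ = ((2 + 0 + 0*(-4))/(-4*8) + 4²)³ = (-¼*⅛*(2 + 0 + 0) + 16)³ = (-¼*⅛*2 + 16)³ = (-1/16 + 16)³ = (255/16)³ = 16581375/4096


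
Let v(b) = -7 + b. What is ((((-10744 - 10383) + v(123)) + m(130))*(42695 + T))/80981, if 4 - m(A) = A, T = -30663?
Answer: -5411072/1723 ≈ -3140.5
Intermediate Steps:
m(A) = 4 - A
((((-10744 - 10383) + v(123)) + m(130))*(42695 + T))/80981 = ((((-10744 - 10383) + (-7 + 123)) + (4 - 1*130))*(42695 - 30663))/80981 = (((-21127 + 116) + (4 - 130))*12032)*(1/80981) = ((-21011 - 126)*12032)*(1/80981) = -21137*12032*(1/80981) = -254320384*1/80981 = -5411072/1723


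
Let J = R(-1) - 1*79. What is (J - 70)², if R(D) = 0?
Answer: 22201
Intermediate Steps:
J = -79 (J = 0 - 1*79 = 0 - 79 = -79)
(J - 70)² = (-79 - 70)² = (-149)² = 22201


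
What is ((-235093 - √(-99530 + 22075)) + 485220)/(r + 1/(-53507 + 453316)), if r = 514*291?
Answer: 100003025743/59801031367 - 399809*I*√77455/59801031367 ≈ 1.6723 - 0.0018607*I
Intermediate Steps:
r = 149574
((-235093 - √(-99530 + 22075)) + 485220)/(r + 1/(-53507 + 453316)) = ((-235093 - √(-99530 + 22075)) + 485220)/(149574 + 1/(-53507 + 453316)) = ((-235093 - √(-77455)) + 485220)/(149574 + 1/399809) = ((-235093 - I*√77455) + 485220)/(149574 + 1/399809) = ((-235093 - I*√77455) + 485220)/(59801031367/399809) = (250127 - I*√77455)*(399809/59801031367) = 100003025743/59801031367 - 399809*I*√77455/59801031367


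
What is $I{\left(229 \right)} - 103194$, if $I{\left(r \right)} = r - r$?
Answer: $-103194$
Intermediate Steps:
$I{\left(r \right)} = 0$
$I{\left(229 \right)} - 103194 = 0 - 103194 = -103194$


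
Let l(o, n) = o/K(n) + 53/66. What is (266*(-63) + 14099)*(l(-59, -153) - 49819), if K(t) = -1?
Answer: 8732440513/66 ≈ 1.3231e+8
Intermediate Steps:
l(o, n) = 53/66 - o (l(o, n) = o/(-1) + 53/66 = o*(-1) + 53*(1/66) = -o + 53/66 = 53/66 - o)
(266*(-63) + 14099)*(l(-59, -153) - 49819) = (266*(-63) + 14099)*((53/66 - 1*(-59)) - 49819) = (-16758 + 14099)*((53/66 + 59) - 49819) = -2659*(3947/66 - 49819) = -2659*(-3284107/66) = 8732440513/66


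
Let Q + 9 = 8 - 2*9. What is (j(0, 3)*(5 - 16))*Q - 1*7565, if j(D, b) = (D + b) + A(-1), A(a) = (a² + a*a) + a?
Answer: -6729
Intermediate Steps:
A(a) = a + 2*a² (A(a) = (a² + a²) + a = 2*a² + a = a + 2*a²)
Q = -19 (Q = -9 + (8 - 2*9) = -9 + (8 - 18) = -9 - 10 = -19)
j(D, b) = 1 + D + b (j(D, b) = (D + b) - (1 + 2*(-1)) = (D + b) - (1 - 2) = (D + b) - 1*(-1) = (D + b) + 1 = 1 + D + b)
(j(0, 3)*(5 - 16))*Q - 1*7565 = ((1 + 0 + 3)*(5 - 16))*(-19) - 1*7565 = (4*(-11))*(-19) - 7565 = -44*(-19) - 7565 = 836 - 7565 = -6729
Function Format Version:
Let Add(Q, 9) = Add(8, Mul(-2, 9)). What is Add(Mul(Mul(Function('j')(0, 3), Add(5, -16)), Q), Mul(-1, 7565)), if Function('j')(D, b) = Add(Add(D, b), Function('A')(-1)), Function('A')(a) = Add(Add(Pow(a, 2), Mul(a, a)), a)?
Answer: -6729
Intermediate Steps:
Function('A')(a) = Add(a, Mul(2, Pow(a, 2))) (Function('A')(a) = Add(Add(Pow(a, 2), Pow(a, 2)), a) = Add(Mul(2, Pow(a, 2)), a) = Add(a, Mul(2, Pow(a, 2))))
Q = -19 (Q = Add(-9, Add(8, Mul(-2, 9))) = Add(-9, Add(8, -18)) = Add(-9, -10) = -19)
Function('j')(D, b) = Add(1, D, b) (Function('j')(D, b) = Add(Add(D, b), Mul(-1, Add(1, Mul(2, -1)))) = Add(Add(D, b), Mul(-1, Add(1, -2))) = Add(Add(D, b), Mul(-1, -1)) = Add(Add(D, b), 1) = Add(1, D, b))
Add(Mul(Mul(Function('j')(0, 3), Add(5, -16)), Q), Mul(-1, 7565)) = Add(Mul(Mul(Add(1, 0, 3), Add(5, -16)), -19), Mul(-1, 7565)) = Add(Mul(Mul(4, -11), -19), -7565) = Add(Mul(-44, -19), -7565) = Add(836, -7565) = -6729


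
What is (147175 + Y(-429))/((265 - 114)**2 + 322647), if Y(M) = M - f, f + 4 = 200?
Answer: 73275/172724 ≈ 0.42423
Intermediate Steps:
f = 196 (f = -4 + 200 = 196)
Y(M) = -196 + M (Y(M) = M - 1*196 = M - 196 = -196 + M)
(147175 + Y(-429))/((265 - 114)**2 + 322647) = (147175 + (-196 - 429))/((265 - 114)**2 + 322647) = (147175 - 625)/(151**2 + 322647) = 146550/(22801 + 322647) = 146550/345448 = 146550*(1/345448) = 73275/172724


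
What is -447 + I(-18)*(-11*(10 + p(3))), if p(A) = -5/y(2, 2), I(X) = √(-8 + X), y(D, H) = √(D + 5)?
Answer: -447 - 55*I*√26*(14 - √7)/7 ≈ -447.0 - 454.89*I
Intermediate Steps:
y(D, H) = √(5 + D)
p(A) = -5*√7/7 (p(A) = -5/√(5 + 2) = -5*√7/7)
-447 + I(-18)*(-11*(10 + p(3))) = -447 + √(-8 - 18)*(-11*(10 - 5*√7/7)) = -447 + √(-26)*(-110 + 55*√7/7) = -447 + (I*√26)*(-110 + 55*√7/7) = -447 + I*√26*(-110 + 55*√7/7)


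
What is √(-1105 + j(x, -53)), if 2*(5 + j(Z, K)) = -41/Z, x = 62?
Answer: I*√4268111/62 ≈ 33.322*I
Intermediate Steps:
j(Z, K) = -5 - 41/(2*Z) (j(Z, K) = -5 + (-41/Z)/2 = -5 - 41/(2*Z))
√(-1105 + j(x, -53)) = √(-1105 + (-5 - 41/2/62)) = √(-1105 + (-5 - 41/2*1/62)) = √(-1105 + (-5 - 41/124)) = √(-1105 - 661/124) = √(-137681/124) = I*√4268111/62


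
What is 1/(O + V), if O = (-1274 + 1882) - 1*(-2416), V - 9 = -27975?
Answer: -1/24942 ≈ -4.0093e-5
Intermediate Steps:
V = -27966 (V = 9 - 27975 = -27966)
O = 3024 (O = 608 + 2416 = 3024)
1/(O + V) = 1/(3024 - 27966) = 1/(-24942) = -1/24942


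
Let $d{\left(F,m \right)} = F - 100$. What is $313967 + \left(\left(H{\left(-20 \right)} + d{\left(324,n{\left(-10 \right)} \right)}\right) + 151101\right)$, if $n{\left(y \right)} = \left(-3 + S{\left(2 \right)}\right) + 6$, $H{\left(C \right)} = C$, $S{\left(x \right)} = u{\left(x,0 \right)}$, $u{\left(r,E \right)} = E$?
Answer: $465272$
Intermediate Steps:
$S{\left(x \right)} = 0$
$n{\left(y \right)} = 3$ ($n{\left(y \right)} = \left(-3 + 0\right) + 6 = -3 + 6 = 3$)
$d{\left(F,m \right)} = -100 + F$
$313967 + \left(\left(H{\left(-20 \right)} + d{\left(324,n{\left(-10 \right)} \right)}\right) + 151101\right) = 313967 + \left(\left(-20 + \left(-100 + 324\right)\right) + 151101\right) = 313967 + \left(\left(-20 + 224\right) + 151101\right) = 313967 + \left(204 + 151101\right) = 313967 + 151305 = 465272$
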